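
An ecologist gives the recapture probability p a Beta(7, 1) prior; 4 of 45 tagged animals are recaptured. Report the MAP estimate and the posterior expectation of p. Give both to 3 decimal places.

MAP = 0.196; posterior mean = 0.208

Posterior: Beta(7+4, 1+41) = Beta(11, 42).
Mode = (11−1)/(11+42−2) = 10/51 = 0.196.
Mean = 11/(11+42) = 11/53 = 0.208.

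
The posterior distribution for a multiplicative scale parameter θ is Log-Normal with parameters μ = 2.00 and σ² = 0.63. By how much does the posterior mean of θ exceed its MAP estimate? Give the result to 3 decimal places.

Mode = exp(μ − σ²) = exp(1.37) = 3.935.
Mean = exp(μ + σ²/2) = exp(2.315) = 10.125.
Difference = 10.125 − 3.935 = 6.190.

6.190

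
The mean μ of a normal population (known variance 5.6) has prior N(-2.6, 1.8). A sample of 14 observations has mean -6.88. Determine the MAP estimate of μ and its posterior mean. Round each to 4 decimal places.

MAP = -6.1018; posterior mean = -6.1018

Posterior for μ is Normal. Precision-weighted mean: (1/1.8·-2.6 + 14/5.6·-6.88) / (1/1.8 + 14/5.6) = -6.1018.
A Normal posterior is symmetric, so mode = mean.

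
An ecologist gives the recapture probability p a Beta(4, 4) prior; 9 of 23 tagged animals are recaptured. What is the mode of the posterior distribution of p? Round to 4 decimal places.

Posterior: Beta(4+9, 4+14) = Beta(13, 18).
Mode = (13−1)/(13+18−2) = 12/29 = 0.4138.
Mean = 13/(13+18) = 13/31 = 0.4194.
This is the posterior mode — the MAP estimate.

0.4138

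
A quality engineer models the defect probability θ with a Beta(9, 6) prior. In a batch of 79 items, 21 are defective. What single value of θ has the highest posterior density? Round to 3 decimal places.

0.315

Posterior: Beta(9+21, 6+58) = Beta(30, 64).
Mode = (30−1)/(30+64−2) = 29/92 = 0.315.
Mean = 30/(30+64) = 30/94 = 0.319.
This is the posterior mode — the MAP estimate.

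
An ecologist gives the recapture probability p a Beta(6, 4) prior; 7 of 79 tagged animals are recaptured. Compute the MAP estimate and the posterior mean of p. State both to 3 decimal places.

MAP estimate = 0.138, posterior mean = 0.146

Posterior: Beta(6+7, 4+72) = Beta(13, 76).
Mode = (13−1)/(13+76−2) = 12/87 = 0.138.
Mean = 13/(13+76) = 13/89 = 0.146.
The mean is pulled above the mode by the posterior's right skew.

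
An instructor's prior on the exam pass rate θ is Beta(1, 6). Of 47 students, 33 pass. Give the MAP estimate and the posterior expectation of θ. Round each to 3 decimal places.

Posterior: Beta(1+33, 6+14) = Beta(34, 20).
Mode = (34−1)/(34+20−2) = 33/52 = 0.635.
Mean = 34/(34+20) = 34/54 = 0.630.

MAP = 0.635, posterior mean = 0.630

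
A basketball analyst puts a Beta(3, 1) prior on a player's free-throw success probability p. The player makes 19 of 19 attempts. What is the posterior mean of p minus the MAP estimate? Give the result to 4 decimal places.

Posterior: Beta(3+19, 1+0) = Beta(22, 1).
Since β = 1 ≤ 1 and α > 1, the Beta density is monotone increasing on [0,1]; the mode is at 1.
Mean = 22/(22+1) = 0.9565.
Difference = 0.9565 − 1.0000 = -0.0435.

-0.0435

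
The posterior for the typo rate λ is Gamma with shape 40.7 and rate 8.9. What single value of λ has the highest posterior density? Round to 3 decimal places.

Mode = (α−1)/β = 39.7/8.9 = 4.461.
Mean = α/β = 40.7/8.9 = 4.573.
This is the posterior mode — the MAP estimate.

4.461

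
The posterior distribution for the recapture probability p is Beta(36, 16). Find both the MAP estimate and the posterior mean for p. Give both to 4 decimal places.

Mode = (36−1)/(36+16−2) = 35/50 = 0.7000.
Mean = 36/(36+16) = 36/52 = 0.6923.
Left-skewed posterior ⇒ mean < mode.

MAP estimate = 0.7000, posterior mean = 0.6923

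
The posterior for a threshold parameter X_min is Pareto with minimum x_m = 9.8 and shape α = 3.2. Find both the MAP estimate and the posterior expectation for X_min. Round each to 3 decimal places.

The Pareto density is strictly decreasing on [x_m, ∞), so the mode is x_m = 9.800.
Mean = α·x_m/(α−1) = 3.2·9.8/2.2 = 14.255.

X_min_MAP = 9.800, E[X_min|data] = 14.255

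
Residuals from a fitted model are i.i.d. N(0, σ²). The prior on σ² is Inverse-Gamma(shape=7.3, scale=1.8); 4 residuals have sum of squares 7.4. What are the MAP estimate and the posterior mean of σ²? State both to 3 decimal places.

MAP: 0.534. Posterior mean: 0.663.

Posterior: Inverse-Gamma(shape = 7.3+4/2 = 9.3, scale = 1.8+7.4/2 = 5.5).
Mode = β/(α+1) = 5.5/10.3 = 0.534.
Mean = β/(α−1) = 5.5/8.3 = 0.663.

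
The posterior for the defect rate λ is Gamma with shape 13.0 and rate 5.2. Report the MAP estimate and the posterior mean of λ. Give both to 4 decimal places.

Mode = (α−1)/β = 12.0/5.2 = 2.3077.
Mean = α/β = 13.0/5.2 = 2.5000.

λ_MAP = 2.3077, E[λ|data] = 2.5000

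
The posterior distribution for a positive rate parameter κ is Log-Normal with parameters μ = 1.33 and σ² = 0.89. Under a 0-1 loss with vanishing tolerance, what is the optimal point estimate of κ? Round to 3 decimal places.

1.553

Mode = exp(μ − σ²) = exp(0.44) = 1.553.
Mean = exp(μ + σ²/2) = exp(1.775) = 5.900.
This is the posterior mode — the MAP estimate.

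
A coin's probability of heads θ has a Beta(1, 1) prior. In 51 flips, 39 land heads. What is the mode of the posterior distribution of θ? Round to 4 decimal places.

Posterior: Beta(1+39, 1+12) = Beta(40, 13).
Mode = (40−1)/(40+13−2) = 39/51 = 0.7647.
With a flat prior the MAP equals the MLE, 39/51.
Mean = 40/(40+13) = 40/53 = 0.7547.
This is the posterior mode — the MAP estimate.

0.7647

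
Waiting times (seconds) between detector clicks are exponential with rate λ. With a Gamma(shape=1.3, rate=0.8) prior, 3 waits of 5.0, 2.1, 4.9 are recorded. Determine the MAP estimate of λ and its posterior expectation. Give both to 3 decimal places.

Σ times = 12.0. Posterior: Gamma(shape = 1.3+3 = 4.3, rate = 0.8+12.0 = 12.8).
Mode = (α−1)/β = 3.3/12.8 = 0.258.
Mean = α/β = 4.3/12.8 = 0.336.
The mean is pulled above the mode by the posterior's right skew.

MAP: 0.258. Posterior mean: 0.336.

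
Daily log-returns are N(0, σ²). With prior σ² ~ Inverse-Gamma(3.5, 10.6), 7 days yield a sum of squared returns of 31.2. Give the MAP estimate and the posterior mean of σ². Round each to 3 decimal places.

MAP = 3.275; posterior mean = 4.367

Posterior: Inverse-Gamma(shape = 3.5+7/2 = 7.0, scale = 10.6+31.2/2 = 26.2).
Mode = β/(α+1) = 26.2/8.0 = 3.275.
Mean = β/(α−1) = 26.2/6.0 = 4.367.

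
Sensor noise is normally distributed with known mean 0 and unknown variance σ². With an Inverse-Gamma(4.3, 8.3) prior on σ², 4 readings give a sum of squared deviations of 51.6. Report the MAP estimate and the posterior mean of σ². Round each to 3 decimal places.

MAP = 4.671, posterior mean = 6.434

Posterior: Inverse-Gamma(shape = 4.3+4/2 = 6.3, scale = 8.3+51.6/2 = 34.1).
Mode = β/(α+1) = 34.1/7.3 = 4.671.
Mean = β/(α−1) = 34.1/5.3 = 6.434.
The posterior is right-skewed, so the mean exceeds the mode.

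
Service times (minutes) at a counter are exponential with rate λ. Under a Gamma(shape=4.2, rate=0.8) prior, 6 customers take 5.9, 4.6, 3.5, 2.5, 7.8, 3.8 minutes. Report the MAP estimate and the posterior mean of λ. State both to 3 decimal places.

Σ times = 28.1. Posterior: Gamma(shape = 4.2+6 = 10.2, rate = 0.8+28.1 = 28.9).
Mode = (α−1)/β = 9.2/28.9 = 0.318.
Mean = α/β = 10.2/28.9 = 0.353.
The posterior is right-skewed, so the mean exceeds the mode.

MAP = 0.318, posterior mean = 0.353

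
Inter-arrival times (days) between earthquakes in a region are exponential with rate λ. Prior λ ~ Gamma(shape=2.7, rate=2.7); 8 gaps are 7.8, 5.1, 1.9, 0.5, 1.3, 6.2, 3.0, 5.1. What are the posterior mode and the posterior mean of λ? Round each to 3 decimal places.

Σ times = 30.9. Posterior: Gamma(shape = 2.7+8 = 10.7, rate = 2.7+30.9 = 33.6).
Mode = (α−1)/β = 9.7/33.6 = 0.289.
Mean = α/β = 10.7/33.6 = 0.318.

MAP: 0.289. Posterior mean: 0.318.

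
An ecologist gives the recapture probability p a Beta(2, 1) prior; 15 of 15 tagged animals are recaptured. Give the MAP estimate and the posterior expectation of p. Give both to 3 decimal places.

Posterior: Beta(2+15, 1+0) = Beta(17, 1).
Since β = 1 ≤ 1 and α > 1, the Beta density is monotone increasing on [0,1]; the mode is at 1.
Mean = 17/(17+1) = 0.944.
Mode > mean: the posterior has a left tail.

MAP = 1.000, posterior mean = 0.944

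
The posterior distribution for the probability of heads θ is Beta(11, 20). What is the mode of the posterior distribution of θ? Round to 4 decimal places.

Mode = (11−1)/(11+20−2) = 10/29 = 0.3448.
Mean = 11/(11+20) = 11/31 = 0.3548.
This is the posterior mode — the MAP estimate.

0.3448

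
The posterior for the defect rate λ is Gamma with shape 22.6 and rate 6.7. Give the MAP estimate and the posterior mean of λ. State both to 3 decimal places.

Mode = (α−1)/β = 21.6/6.7 = 3.224.
Mean = α/β = 22.6/6.7 = 3.373.
Mean > mode: the posterior has a right tail.

MAP: 3.224. Posterior mean: 3.373.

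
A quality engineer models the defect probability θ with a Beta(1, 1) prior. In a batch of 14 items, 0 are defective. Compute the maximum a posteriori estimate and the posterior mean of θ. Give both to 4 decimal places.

Posterior: Beta(1+0, 1+14) = Beta(1, 15).
Since α = 1 ≤ 1 and β > 1, the Beta density is monotone decreasing on [0,1]; the mode is at 0.
Mean = 1/(1+15) = 0.0625.

MAP = 0.0000; posterior mean = 0.0625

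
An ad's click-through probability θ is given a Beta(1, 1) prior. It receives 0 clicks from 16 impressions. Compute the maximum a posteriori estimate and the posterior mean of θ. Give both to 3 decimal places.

maximum a posteriori estimate = 0.000, posterior mean = 0.056

Posterior: Beta(1+0, 1+16) = Beta(1, 17).
Since α = 1 ≤ 1 and β > 1, the Beta density is monotone decreasing on [0,1]; the mode is at 0.
Mean = 1/(1+17) = 0.056.
Right-skewed posterior ⇒ mode < mean.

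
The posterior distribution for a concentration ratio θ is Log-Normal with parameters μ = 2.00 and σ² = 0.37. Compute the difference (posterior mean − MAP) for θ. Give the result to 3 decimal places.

3.787

Mode = exp(μ − σ²) = exp(1.63) = 5.104.
Mean = exp(μ + σ²/2) = exp(2.185) = 8.891.
Difference = 8.891 − 5.104 = 3.787.
The mean is pulled above the mode by the posterior's right skew.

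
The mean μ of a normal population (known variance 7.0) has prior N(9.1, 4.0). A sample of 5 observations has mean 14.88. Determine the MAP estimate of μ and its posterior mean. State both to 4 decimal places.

Posterior for μ is Normal. Precision-weighted mean: (1/4.0·9.1 + 5/7.0·14.88) / (1/4.0 + 5/7.0) = 13.3815.
A Normal posterior is symmetric, so mode = mean.

MAP = 13.3815, posterior mean = 13.3815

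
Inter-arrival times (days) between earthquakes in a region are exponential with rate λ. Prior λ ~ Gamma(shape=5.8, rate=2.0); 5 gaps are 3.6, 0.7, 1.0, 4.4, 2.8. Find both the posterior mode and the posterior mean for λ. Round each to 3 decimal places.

Σ times = 12.5. Posterior: Gamma(shape = 5.8+5 = 10.8, rate = 2.0+12.5 = 14.5).
Mode = (α−1)/β = 9.8/14.5 = 0.676.
Mean = α/β = 10.8/14.5 = 0.745.
The mean is pulled above the mode by the posterior's right skew.

posterior mode = 0.676, posterior mean = 0.745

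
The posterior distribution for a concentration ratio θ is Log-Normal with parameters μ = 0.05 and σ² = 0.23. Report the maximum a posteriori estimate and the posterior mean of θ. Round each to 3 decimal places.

MAP = 0.835, posterior mean = 1.179

Mode = exp(μ − σ²) = exp(-0.18) = 0.835.
Mean = exp(μ + σ²/2) = exp(0.165) = 1.179.
The mean is pulled above the mode by the posterior's right skew.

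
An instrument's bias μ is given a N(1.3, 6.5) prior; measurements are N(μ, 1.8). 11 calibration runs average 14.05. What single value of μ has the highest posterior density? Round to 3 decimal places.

13.737

Posterior for μ is Normal. Precision-weighted mean: (1/6.5·1.3 + 11/1.8·14.05) / (1/6.5 + 11/1.8) = 13.737.
A Normal posterior is symmetric, so mode = mean.
This is the posterior mode — the MAP estimate.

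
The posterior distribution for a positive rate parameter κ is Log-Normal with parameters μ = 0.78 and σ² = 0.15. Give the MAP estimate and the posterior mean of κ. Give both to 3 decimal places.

Mode = exp(μ − σ²) = exp(0.63) = 1.878.
Mean = exp(μ + σ²/2) = exp(0.855) = 2.351.
The mean is pulled above the mode by the posterior's right skew.

MAP = 1.878; posterior mean = 2.351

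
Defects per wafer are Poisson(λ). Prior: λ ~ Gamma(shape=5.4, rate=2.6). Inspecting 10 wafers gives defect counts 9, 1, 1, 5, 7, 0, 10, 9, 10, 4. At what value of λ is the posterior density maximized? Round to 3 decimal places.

4.794

Σ counts = 56. Posterior: Gamma(shape = 5.4+56 = 61.4, rate = 2.6+10 = 12.6).
Mode = (α−1)/β = 60.4/12.6 = 4.794.
Mean = α/β = 61.4/12.6 = 4.873.
This is the posterior mode — the MAP estimate.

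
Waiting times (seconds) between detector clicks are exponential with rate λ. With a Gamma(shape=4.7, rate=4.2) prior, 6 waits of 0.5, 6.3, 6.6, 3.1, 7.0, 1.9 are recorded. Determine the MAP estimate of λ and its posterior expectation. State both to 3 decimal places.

MAP estimate = 0.328, posterior expectation = 0.361

Σ times = 25.4. Posterior: Gamma(shape = 4.7+6 = 10.7, rate = 4.2+25.4 = 29.6).
Mode = (α−1)/β = 9.7/29.6 = 0.328.
Mean = α/β = 10.7/29.6 = 0.361.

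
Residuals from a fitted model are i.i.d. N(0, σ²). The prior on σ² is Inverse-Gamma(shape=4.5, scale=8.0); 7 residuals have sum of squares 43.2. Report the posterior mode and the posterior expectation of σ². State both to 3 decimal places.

Posterior: Inverse-Gamma(shape = 4.5+7/2 = 8.0, scale = 8.0+43.2/2 = 29.6).
Mode = β/(α+1) = 29.6/9.0 = 3.289.
Mean = β/(α−1) = 29.6/7.0 = 4.229.

posterior mode = 3.289, posterior expectation = 4.229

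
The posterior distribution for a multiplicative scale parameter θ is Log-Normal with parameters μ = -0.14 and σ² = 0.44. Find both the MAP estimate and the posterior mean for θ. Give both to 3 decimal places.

MAP = 0.560; posterior mean = 1.083

Mode = exp(μ − σ²) = exp(-0.58) = 0.560.
Mean = exp(μ + σ²/2) = exp(0.080) = 1.083.
The posterior is right-skewed, so the mean exceeds the mode.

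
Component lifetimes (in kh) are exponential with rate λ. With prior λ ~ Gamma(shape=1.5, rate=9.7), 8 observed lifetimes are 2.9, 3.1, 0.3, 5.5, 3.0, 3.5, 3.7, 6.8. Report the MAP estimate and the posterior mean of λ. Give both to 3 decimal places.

λ_MAP = 0.221, E[λ|data] = 0.247

Σ times = 28.8. Posterior: Gamma(shape = 1.5+8 = 9.5, rate = 9.7+28.8 = 38.5).
Mode = (α−1)/β = 8.5/38.5 = 0.221.
Mean = α/β = 9.5/38.5 = 0.247.
Right-skewed posterior ⇒ mode < mean.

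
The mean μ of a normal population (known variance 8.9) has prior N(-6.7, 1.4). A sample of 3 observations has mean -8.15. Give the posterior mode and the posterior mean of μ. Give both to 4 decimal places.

Posterior for μ is Normal. Precision-weighted mean: (1/1.4·-6.7 + 3/8.9·-8.15) / (1/1.4 + 3/8.9) = -7.1649.
A Normal posterior is symmetric, so mode = mean.

MAP: -7.1649. Posterior mean: -7.1649.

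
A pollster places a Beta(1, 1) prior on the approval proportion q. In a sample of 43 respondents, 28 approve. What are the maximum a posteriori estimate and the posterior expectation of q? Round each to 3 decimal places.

q_MAP = 0.651, E[q|data] = 0.644

Posterior: Beta(1+28, 1+15) = Beta(29, 16).
Mode = (29−1)/(29+16−2) = 28/43 = 0.651.
With a flat prior the MAP equals the MLE, 28/43.
Mean = 29/(29+16) = 29/45 = 0.644.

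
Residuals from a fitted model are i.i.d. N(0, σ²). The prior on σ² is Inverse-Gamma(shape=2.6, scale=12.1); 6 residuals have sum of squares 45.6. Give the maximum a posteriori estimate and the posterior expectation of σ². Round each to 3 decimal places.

Posterior: Inverse-Gamma(shape = 2.6+6/2 = 5.6, scale = 12.1+45.6/2 = 34.9).
Mode = β/(α+1) = 34.9/6.6 = 5.288.
Mean = β/(α−1) = 34.9/4.6 = 7.587.

σ²_MAP = 5.288, E[σ²|data] = 7.587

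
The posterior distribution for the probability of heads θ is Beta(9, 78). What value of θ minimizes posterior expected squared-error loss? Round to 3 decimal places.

0.103

Mode = (9−1)/(9+78−2) = 8/85 = 0.094.
Mean = 9/(9+78) = 9/87 = 0.103.
Squared-error loss ⇒ the optimal estimator is the posterior mean.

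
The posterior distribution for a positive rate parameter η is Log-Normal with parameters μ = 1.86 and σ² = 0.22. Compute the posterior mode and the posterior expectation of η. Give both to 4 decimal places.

Mode = exp(μ − σ²) = exp(1.64) = 5.1552.
Mean = exp(μ + σ²/2) = exp(1.970) = 7.1707.

MAP = 5.1552, posterior mean = 7.1707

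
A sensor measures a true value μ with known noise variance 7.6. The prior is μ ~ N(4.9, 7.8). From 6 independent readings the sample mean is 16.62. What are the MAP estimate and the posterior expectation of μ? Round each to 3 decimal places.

Posterior for μ is Normal. Precision-weighted mean: (1/7.8·4.9 + 6/7.6·16.62) / (1/7.8 + 6/7.6) = 14.983.
A Normal posterior is symmetric, so mode = mean.

μ_MAP = 14.983, E[μ|data] = 14.983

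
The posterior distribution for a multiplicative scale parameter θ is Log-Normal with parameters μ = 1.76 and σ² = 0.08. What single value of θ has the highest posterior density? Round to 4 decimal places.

5.3656

Mode = exp(μ − σ²) = exp(1.68) = 5.3656.
Mean = exp(μ + σ²/2) = exp(1.800) = 6.0496.
This is the posterior mode — the MAP estimate.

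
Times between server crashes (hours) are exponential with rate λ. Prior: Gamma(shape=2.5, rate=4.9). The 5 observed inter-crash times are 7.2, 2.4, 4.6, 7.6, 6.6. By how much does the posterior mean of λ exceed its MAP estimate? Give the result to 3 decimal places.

0.030

Σ times = 28.4. Posterior: Gamma(shape = 2.5+5 = 7.5, rate = 4.9+28.4 = 33.3).
Mode = (α−1)/β = 6.5/33.3 = 0.195.
Mean = α/β = 7.5/33.3 = 0.225.
Difference = 0.225 − 0.195 = 0.030.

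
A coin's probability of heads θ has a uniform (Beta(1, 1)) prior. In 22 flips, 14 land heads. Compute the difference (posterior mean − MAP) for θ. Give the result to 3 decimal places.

-0.011

Posterior: Beta(1+14, 1+8) = Beta(15, 9).
Mode = (15−1)/(15+9−2) = 14/22 = 0.636.
With a flat prior the MAP equals the MLE, 14/22.
Mean = 15/(15+9) = 15/24 = 0.625.
Difference = 0.625 − 0.636 = -0.011.
Mode > mean: the posterior has a left tail.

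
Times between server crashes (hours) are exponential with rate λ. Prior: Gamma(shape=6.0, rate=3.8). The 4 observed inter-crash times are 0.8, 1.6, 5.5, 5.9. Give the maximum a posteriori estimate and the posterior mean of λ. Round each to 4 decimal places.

Σ times = 13.8. Posterior: Gamma(shape = 6.0+4 = 10.0, rate = 3.8+13.8 = 17.6).
Mode = (α−1)/β = 9.0/17.6 = 0.5114.
Mean = α/β = 10.0/17.6 = 0.5682.
The posterior is right-skewed, so the mean exceeds the mode.

maximum a posteriori estimate = 0.5114, posterior mean = 0.5682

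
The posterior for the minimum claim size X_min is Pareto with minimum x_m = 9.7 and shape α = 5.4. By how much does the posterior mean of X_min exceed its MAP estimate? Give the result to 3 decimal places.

The Pareto density is strictly decreasing on [x_m, ∞), so the mode is x_m = 9.700.
Mean = α·x_m/(α−1) = 5.4·9.7/4.4 = 11.905.
Difference = 11.905 − 9.700 = 2.205.

2.205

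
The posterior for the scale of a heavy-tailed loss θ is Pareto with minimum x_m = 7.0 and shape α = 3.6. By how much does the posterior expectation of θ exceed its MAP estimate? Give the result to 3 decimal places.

2.692

The Pareto density is strictly decreasing on [x_m, ∞), so the mode is x_m = 7.000.
Mean = α·x_m/(α−1) = 3.6·7.0/2.6 = 9.692.
Difference = 9.692 − 7.000 = 2.692.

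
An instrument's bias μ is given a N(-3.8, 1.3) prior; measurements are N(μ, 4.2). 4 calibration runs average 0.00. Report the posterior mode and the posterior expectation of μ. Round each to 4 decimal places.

Posterior for μ is Normal. Precision-weighted mean: (1/1.3·-3.8 + 4/4.2·0.00) / (1/1.3 + 4/4.2) = -1.6979.
A Normal posterior is symmetric, so mode = mean.

MAP = -1.6979, posterior mean = -1.6979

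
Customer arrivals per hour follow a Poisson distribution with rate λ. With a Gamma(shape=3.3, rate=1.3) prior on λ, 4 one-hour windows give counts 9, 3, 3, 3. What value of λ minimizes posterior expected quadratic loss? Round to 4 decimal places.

Σ counts = 18. Posterior: Gamma(shape = 3.3+18 = 21.3, rate = 1.3+4 = 5.3).
Mode = (α−1)/β = 20.3/5.3 = 3.8302.
Mean = α/β = 21.3/5.3 = 4.0189.
Quadratic loss ⇒ the optimal estimator is the posterior mean.

4.0189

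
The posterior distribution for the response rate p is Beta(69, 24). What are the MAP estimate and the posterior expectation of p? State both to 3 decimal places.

Mode = (69−1)/(69+24−2) = 68/91 = 0.747.
Mean = 69/(69+24) = 69/93 = 0.742.

MAP: 0.747. Posterior mean: 0.742.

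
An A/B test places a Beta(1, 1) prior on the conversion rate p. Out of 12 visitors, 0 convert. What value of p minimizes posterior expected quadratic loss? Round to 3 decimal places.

0.071

Posterior: Beta(1+0, 1+12) = Beta(1, 13).
Since α = 1 ≤ 1 and β > 1, the Beta density is monotone decreasing on [0,1]; the mode is at 0.
Mean = 1/(1+13) = 0.071.
Quadratic loss ⇒ the optimal estimator is the posterior mean.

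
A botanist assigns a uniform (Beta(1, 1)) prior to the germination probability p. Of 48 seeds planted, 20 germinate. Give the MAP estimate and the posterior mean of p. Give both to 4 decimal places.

Posterior: Beta(1+20, 1+28) = Beta(21, 29).
Mode = (21−1)/(21+29−2) = 20/48 = 0.4167.
With a flat prior the MAP equals the MLE, 20/48.
Mean = 21/(21+29) = 21/50 = 0.4200.
The posterior is right-skewed, so the mean exceeds the mode.

MAP = 0.4167; posterior mean = 0.4200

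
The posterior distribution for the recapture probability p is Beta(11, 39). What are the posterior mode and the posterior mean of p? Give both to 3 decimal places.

Mode = (11−1)/(11+39−2) = 10/48 = 0.208.
Mean = 11/(11+39) = 11/50 = 0.220.
Mean > mode: the posterior has a right tail.

MAP = 0.208; posterior mean = 0.220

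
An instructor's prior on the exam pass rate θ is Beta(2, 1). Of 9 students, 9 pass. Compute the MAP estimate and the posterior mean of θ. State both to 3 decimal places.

MAP: 1.000. Posterior mean: 0.917.

Posterior: Beta(2+9, 1+0) = Beta(11, 1).
Since β = 1 ≤ 1 and α > 1, the Beta density is monotone increasing on [0,1]; the mode is at 1.
Mean = 11/(11+1) = 0.917.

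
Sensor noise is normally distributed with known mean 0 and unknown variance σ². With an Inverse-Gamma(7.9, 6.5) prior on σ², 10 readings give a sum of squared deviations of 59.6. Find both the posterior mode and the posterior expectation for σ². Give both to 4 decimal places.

posterior mode = 2.6115, posterior expectation = 3.0504

Posterior: Inverse-Gamma(shape = 7.9+10/2 = 12.9, scale = 6.5+59.6/2 = 36.3).
Mode = β/(α+1) = 36.3/13.9 = 2.6115.
Mean = β/(α−1) = 36.3/11.9 = 3.0504.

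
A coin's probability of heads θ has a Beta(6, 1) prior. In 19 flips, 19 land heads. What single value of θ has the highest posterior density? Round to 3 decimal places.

Posterior: Beta(6+19, 1+0) = Beta(25, 1).
Since β = 1 ≤ 1 and α > 1, the Beta density is monotone increasing on [0,1]; the mode is at 1.
Mean = 25/(25+1) = 0.962.
This is the posterior mode — the MAP estimate.

1.000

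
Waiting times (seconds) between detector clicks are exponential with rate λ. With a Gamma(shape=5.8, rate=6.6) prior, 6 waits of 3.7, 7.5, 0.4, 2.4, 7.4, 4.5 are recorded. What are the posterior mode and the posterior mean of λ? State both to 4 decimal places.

Σ times = 25.9. Posterior: Gamma(shape = 5.8+6 = 11.8, rate = 6.6+25.9 = 32.5).
Mode = (α−1)/β = 10.8/32.5 = 0.3323.
Mean = α/β = 11.8/32.5 = 0.3631.

MAP = 0.3323, posterior mean = 0.3631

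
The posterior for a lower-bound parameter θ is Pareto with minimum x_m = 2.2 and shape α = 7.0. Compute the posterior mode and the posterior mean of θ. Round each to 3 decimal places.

MAP: 2.200. Posterior mean: 2.567.

The Pareto density is strictly decreasing on [x_m, ∞), so the mode is x_m = 2.200.
Mean = α·x_m/(α−1) = 7.0·2.2/6.0 = 2.567.
The posterior is right-skewed, so the mean exceeds the mode.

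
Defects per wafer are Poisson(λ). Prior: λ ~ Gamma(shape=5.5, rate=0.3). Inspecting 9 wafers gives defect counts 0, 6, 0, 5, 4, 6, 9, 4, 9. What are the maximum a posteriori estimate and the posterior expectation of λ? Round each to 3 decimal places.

MAP = 5.108; posterior mean = 5.215

Σ counts = 43. Posterior: Gamma(shape = 5.5+43 = 48.5, rate = 0.3+9 = 9.3).
Mode = (α−1)/β = 47.5/9.3 = 5.108.
Mean = α/β = 48.5/9.3 = 5.215.
The mean is pulled above the mode by the posterior's right skew.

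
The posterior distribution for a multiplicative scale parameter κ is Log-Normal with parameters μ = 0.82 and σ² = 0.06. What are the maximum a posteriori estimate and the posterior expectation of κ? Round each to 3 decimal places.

Mode = exp(μ − σ²) = exp(0.76) = 2.138.
Mean = exp(μ + σ²/2) = exp(0.850) = 2.340.

MAP = 2.138, posterior mean = 2.340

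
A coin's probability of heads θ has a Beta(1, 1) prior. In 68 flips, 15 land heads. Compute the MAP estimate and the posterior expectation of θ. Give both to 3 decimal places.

MAP estimate = 0.221, posterior expectation = 0.229

Posterior: Beta(1+15, 1+53) = Beta(16, 54).
Mode = (16−1)/(16+54−2) = 15/68 = 0.221.
With a flat prior the MAP equals the MLE, 15/68.
Mean = 16/(16+54) = 16/70 = 0.229.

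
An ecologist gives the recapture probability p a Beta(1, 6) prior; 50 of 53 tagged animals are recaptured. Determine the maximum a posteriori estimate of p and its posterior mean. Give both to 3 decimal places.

Posterior: Beta(1+50, 6+3) = Beta(51, 9).
Mode = (51−1)/(51+9−2) = 50/58 = 0.862.
Mean = 51/(51+9) = 51/60 = 0.850.
The mean is pulled below the mode by the posterior's left skew.

maximum a posteriori estimate = 0.862, posterior mean = 0.850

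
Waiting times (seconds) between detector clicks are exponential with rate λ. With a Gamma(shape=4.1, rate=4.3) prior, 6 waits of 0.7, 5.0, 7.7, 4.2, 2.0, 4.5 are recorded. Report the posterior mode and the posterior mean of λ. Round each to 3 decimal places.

MAP = 0.320, posterior mean = 0.356

Σ times = 24.1. Posterior: Gamma(shape = 4.1+6 = 10.1, rate = 4.3+24.1 = 28.4).
Mode = (α−1)/β = 9.1/28.4 = 0.320.
Mean = α/β = 10.1/28.4 = 0.356.
Mean > mode: the posterior has a right tail.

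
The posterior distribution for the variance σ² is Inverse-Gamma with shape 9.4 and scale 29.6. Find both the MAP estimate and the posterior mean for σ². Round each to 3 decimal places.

Mode = β/(α+1) = 29.6/10.4 = 2.846.
Mean = β/(α−1) = 29.6/8.4 = 3.524.

MAP: 2.846. Posterior mean: 3.524.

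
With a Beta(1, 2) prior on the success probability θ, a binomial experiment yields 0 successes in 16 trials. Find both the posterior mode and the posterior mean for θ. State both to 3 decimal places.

MAP: 0.000. Posterior mean: 0.053.

Posterior: Beta(1+0, 2+16) = Beta(1, 18).
Since α = 1 ≤ 1 and β > 1, the Beta density is monotone decreasing on [0,1]; the mode is at 0.
Mean = 1/(1+18) = 0.053.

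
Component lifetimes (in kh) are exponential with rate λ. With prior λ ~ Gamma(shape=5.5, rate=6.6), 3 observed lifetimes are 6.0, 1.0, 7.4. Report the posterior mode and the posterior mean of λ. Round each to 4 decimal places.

posterior mode = 0.3571, posterior mean = 0.4048

Σ times = 14.4. Posterior: Gamma(shape = 5.5+3 = 8.5, rate = 6.6+14.4 = 21.0).
Mode = (α−1)/β = 7.5/21.0 = 0.3571.
Mean = α/β = 8.5/21.0 = 0.4048.
The mean is pulled above the mode by the posterior's right skew.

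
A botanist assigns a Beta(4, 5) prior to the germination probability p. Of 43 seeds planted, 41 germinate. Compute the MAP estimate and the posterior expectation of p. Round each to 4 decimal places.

Posterior: Beta(4+41, 5+2) = Beta(45, 7).
Mode = (45−1)/(45+7−2) = 44/50 = 0.8800.
Mean = 45/(45+7) = 45/52 = 0.8654.

MAP = 0.8800; posterior mean = 0.8654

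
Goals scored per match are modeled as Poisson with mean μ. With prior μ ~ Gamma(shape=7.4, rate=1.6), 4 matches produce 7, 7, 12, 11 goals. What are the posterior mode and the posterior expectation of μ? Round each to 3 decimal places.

Σ counts = 37. Posterior: Gamma(shape = 7.4+37 = 44.4, rate = 1.6+4 = 5.6).
Mode = (α−1)/β = 43.4/5.6 = 7.750.
Mean = α/β = 44.4/5.6 = 7.929.
Right-skewed posterior ⇒ mode < mean.

μ_MAP = 7.750, E[μ|data] = 7.929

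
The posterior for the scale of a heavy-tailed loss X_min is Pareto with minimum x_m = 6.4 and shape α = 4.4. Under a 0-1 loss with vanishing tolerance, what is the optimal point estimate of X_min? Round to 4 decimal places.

6.4000

The Pareto density is strictly decreasing on [x_m, ∞), so the mode is x_m = 6.4000.
Mean = α·x_m/(α−1) = 4.4·6.4/3.4 = 8.2824.
This is the posterior mode — the MAP estimate.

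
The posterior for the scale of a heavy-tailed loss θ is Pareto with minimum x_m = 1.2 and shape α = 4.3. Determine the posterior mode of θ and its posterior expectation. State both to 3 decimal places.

MAP = 1.200, posterior mean = 1.564

The Pareto density is strictly decreasing on [x_m, ∞), so the mode is x_m = 1.200.
Mean = α·x_m/(α−1) = 4.3·1.2/3.3 = 1.564.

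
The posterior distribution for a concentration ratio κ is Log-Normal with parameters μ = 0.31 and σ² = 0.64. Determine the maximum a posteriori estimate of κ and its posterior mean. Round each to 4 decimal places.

MAP = 0.7189; posterior mean = 1.8776

Mode = exp(μ − σ²) = exp(-0.33) = 0.7189.
Mean = exp(μ + σ²/2) = exp(0.630) = 1.8776.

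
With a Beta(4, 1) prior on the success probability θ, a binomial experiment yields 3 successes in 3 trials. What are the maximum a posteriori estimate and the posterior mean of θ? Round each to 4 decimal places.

Posterior: Beta(4+3, 1+0) = Beta(7, 1).
Since β = 1 ≤ 1 and α > 1, the Beta density is monotone increasing on [0,1]; the mode is at 1.
Mean = 7/(7+1) = 0.8750.
The posterior is left-skewed, so the mode exceeds the mean.

MAP = 1.0000, posterior mean = 0.8750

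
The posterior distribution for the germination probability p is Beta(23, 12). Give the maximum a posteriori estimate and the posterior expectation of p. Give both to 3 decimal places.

MAP: 0.667. Posterior mean: 0.657.

Mode = (23−1)/(23+12−2) = 22/33 = 0.667.
Mean = 23/(23+12) = 23/35 = 0.657.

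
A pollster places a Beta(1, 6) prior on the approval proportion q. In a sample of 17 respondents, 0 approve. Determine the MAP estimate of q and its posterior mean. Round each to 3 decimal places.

q_MAP = 0.000, E[q|data] = 0.042

Posterior: Beta(1+0, 6+17) = Beta(1, 23).
Since α = 1 ≤ 1 and β > 1, the Beta density is monotone decreasing on [0,1]; the mode is at 0.
Mean = 1/(1+23) = 0.042.
The posterior is right-skewed, so the mean exceeds the mode.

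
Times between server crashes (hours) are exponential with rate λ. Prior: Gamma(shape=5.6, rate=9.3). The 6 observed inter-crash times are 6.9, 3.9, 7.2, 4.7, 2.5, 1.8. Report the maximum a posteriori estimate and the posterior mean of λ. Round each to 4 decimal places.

Σ times = 27.0. Posterior: Gamma(shape = 5.6+6 = 11.6, rate = 9.3+27.0 = 36.3).
Mode = (α−1)/β = 10.6/36.3 = 0.2920.
Mean = α/β = 11.6/36.3 = 0.3196.
The posterior is right-skewed, so the mean exceeds the mode.

λ_MAP = 0.2920, E[λ|data] = 0.3196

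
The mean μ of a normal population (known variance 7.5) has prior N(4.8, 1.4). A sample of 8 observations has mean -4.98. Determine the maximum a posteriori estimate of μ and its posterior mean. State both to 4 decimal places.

maximum a posteriori estimate = -1.0575, posterior mean = -1.0575

Posterior for μ is Normal. Precision-weighted mean: (1/1.4·4.8 + 8/7.5·-4.98) / (1/1.4 + 8/7.5) = -1.0575.
A Normal posterior is symmetric, so mode = mean.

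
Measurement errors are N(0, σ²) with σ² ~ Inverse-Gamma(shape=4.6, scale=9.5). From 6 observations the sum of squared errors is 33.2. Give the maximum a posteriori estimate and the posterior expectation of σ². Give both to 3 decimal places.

maximum a posteriori estimate = 3.035, posterior expectation = 3.955

Posterior: Inverse-Gamma(shape = 4.6+6/2 = 7.6, scale = 9.5+33.2/2 = 26.1).
Mode = β/(α+1) = 26.1/8.6 = 3.035.
Mean = β/(α−1) = 26.1/6.6 = 3.955.
The posterior is right-skewed, so the mean exceeds the mode.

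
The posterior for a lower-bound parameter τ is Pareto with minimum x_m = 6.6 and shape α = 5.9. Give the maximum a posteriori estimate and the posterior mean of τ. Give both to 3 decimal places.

MAP = 6.600, posterior mean = 7.947

The Pareto density is strictly decreasing on [x_m, ∞), so the mode is x_m = 6.600.
Mean = α·x_m/(α−1) = 5.9·6.6/4.9 = 7.947.
The mean is pulled above the mode by the posterior's right skew.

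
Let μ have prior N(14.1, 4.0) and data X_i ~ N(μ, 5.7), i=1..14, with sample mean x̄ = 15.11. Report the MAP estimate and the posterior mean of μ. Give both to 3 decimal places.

Posterior for μ is Normal. Precision-weighted mean: (1/4.0·14.1 + 14/5.7·15.11) / (1/4.0 + 14/5.7) = 15.017.
A Normal posterior is symmetric, so mode = mean.

MAP: 15.017. Posterior mean: 15.017.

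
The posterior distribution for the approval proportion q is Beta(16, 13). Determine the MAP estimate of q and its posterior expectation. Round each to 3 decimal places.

MAP = 0.556, posterior mean = 0.552

Mode = (16−1)/(16+13−2) = 15/27 = 0.556.
Mean = 16/(16+13) = 16/29 = 0.552.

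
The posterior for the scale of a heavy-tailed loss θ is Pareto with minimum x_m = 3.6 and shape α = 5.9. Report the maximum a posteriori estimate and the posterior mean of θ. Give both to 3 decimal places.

θ_MAP = 3.600, E[θ|data] = 4.335

The Pareto density is strictly decreasing on [x_m, ∞), so the mode is x_m = 3.600.
Mean = α·x_m/(α−1) = 5.9·3.6/4.9 = 4.335.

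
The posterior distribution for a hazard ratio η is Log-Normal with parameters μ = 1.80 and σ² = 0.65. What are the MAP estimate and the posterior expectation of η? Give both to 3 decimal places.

η_MAP = 3.158, E[η|data] = 8.373

Mode = exp(μ − σ²) = exp(1.15) = 3.158.
Mean = exp(μ + σ²/2) = exp(2.125) = 8.373.
The mean is pulled above the mode by the posterior's right skew.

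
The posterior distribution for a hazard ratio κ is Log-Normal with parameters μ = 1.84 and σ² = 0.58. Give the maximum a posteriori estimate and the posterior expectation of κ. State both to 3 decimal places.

Mode = exp(μ − σ²) = exp(1.26) = 3.525.
Mean = exp(μ + σ²/2) = exp(2.130) = 8.415.

maximum a posteriori estimate = 3.525, posterior expectation = 8.415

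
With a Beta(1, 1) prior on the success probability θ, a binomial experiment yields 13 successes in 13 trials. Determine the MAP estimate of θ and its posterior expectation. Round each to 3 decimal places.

Posterior: Beta(1+13, 1+0) = Beta(14, 1).
Since β = 1 ≤ 1 and α > 1, the Beta density is monotone increasing on [0,1]; the mode is at 1.
Mean = 14/(14+1) = 0.933.
Mode > mean: the posterior has a left tail.

θ_MAP = 1.000, E[θ|data] = 0.933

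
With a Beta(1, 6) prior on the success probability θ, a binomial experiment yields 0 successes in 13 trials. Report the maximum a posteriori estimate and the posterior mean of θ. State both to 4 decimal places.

MAP = 0.0000, posterior mean = 0.0500

Posterior: Beta(1+0, 6+13) = Beta(1, 19).
Since α = 1 ≤ 1 and β > 1, the Beta density is monotone decreasing on [0,1]; the mode is at 0.
Mean = 1/(1+19) = 0.0500.
Mean > mode: the posterior has a right tail.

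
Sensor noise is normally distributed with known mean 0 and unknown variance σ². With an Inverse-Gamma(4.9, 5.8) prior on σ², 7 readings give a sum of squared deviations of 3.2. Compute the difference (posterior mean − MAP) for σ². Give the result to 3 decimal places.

0.213

Posterior: Inverse-Gamma(shape = 4.9+7/2 = 8.4, scale = 5.8+3.2/2 = 7.4).
Mode = β/(α+1) = 7.4/9.4 = 0.787.
Mean = β/(α−1) = 7.4/7.4 = 1.000.
Difference = 1.000 − 0.787 = 0.213.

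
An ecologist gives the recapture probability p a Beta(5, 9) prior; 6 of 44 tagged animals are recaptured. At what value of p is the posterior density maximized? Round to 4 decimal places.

Posterior: Beta(5+6, 9+38) = Beta(11, 47).
Mode = (11−1)/(11+47−2) = 10/56 = 0.1786.
Mean = 11/(11+47) = 11/58 = 0.1897.
This is the posterior mode — the MAP estimate.

0.1786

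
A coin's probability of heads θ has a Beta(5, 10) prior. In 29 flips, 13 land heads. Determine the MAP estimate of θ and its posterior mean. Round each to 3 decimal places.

Posterior: Beta(5+13, 10+16) = Beta(18, 26).
Mode = (18−1)/(18+26−2) = 17/42 = 0.405.
Mean = 18/(18+26) = 18/44 = 0.409.

MAP = 0.405; posterior mean = 0.409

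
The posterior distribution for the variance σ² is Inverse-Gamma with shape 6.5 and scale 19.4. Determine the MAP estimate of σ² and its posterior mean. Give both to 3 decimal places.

MAP estimate = 2.587, posterior mean = 3.527

Mode = β/(α+1) = 19.4/7.5 = 2.587.
Mean = β/(α−1) = 19.4/5.5 = 3.527.
Mean > mode: the posterior has a right tail.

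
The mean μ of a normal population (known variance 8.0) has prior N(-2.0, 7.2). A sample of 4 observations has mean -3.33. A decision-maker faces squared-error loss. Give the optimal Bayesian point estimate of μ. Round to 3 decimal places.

Posterior for μ is Normal. Precision-weighted mean: (1/7.2·-2.0 + 4/8.0·-3.33) / (1/7.2 + 4/8.0) = -3.041.
A Normal posterior is symmetric, so mode = mean.
Squared-error loss ⇒ the optimal estimator is the posterior mean.

-3.041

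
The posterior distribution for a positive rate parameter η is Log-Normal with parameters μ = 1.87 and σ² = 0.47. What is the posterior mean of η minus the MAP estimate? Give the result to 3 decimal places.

Mode = exp(μ − σ²) = exp(1.40) = 4.055.
Mean = exp(μ + σ²/2) = exp(2.105) = 8.207.
Difference = 8.207 − 4.055 = 4.152.

4.152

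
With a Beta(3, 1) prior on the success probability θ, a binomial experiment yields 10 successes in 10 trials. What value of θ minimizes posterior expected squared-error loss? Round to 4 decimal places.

0.9286

Posterior: Beta(3+10, 1+0) = Beta(13, 1).
Since β = 1 ≤ 1 and α > 1, the Beta density is monotone increasing on [0,1]; the mode is at 1.
Mean = 13/(13+1) = 0.9286.
Squared-error loss ⇒ the optimal estimator is the posterior mean.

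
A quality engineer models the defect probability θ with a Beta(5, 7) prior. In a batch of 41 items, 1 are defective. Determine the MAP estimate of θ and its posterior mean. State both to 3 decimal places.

MAP: 0.098. Posterior mean: 0.113.

Posterior: Beta(5+1, 7+40) = Beta(6, 47).
Mode = (6−1)/(6+47−2) = 5/51 = 0.098.
Mean = 6/(6+47) = 6/53 = 0.113.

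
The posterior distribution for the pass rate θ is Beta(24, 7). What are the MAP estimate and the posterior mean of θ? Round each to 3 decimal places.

MAP = 0.793; posterior mean = 0.774

Mode = (24−1)/(24+7−2) = 23/29 = 0.793.
Mean = 24/(24+7) = 24/31 = 0.774.
The mean is pulled below the mode by the posterior's left skew.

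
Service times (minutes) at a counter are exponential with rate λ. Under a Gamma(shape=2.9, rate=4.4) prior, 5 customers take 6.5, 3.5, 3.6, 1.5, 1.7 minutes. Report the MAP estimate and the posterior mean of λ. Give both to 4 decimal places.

MAP = 0.3255, posterior mean = 0.3726

Σ times = 16.8. Posterior: Gamma(shape = 2.9+5 = 7.9, rate = 4.4+16.8 = 21.2).
Mode = (α−1)/β = 6.9/21.2 = 0.3255.
Mean = α/β = 7.9/21.2 = 0.3726.
Mean > mode: the posterior has a right tail.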